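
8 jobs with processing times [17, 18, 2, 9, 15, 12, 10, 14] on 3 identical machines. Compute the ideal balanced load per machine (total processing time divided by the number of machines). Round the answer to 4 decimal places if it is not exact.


Total processing time = 17 + 18 + 2 + 9 + 15 + 12 + 10 + 14 = 97
Number of machines = 3
Ideal balanced load = 97 / 3 = 32.3333

32.3333


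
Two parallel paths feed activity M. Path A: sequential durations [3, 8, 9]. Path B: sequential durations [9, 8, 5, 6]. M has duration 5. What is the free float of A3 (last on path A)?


ES(A3) = sum of predecessors on chain A = 11
EF(A3) = ES + duration = 11 + 9 = 20
Successor of A3 is M. ES(M) = max(sum(A), sum(B)) = max(20, 28) = 28
Free float = ES(successor) - EF(current) = 28 - 20 = 8

8


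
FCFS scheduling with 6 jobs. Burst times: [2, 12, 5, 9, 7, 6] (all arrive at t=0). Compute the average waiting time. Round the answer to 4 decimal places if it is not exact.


FCFS order (as given): [2, 12, 5, 9, 7, 6]
Waiting times:
  Job 1: wait = 0
  Job 2: wait = 2
  Job 3: wait = 14
  Job 4: wait = 19
  Job 5: wait = 28
  Job 6: wait = 35
Sum of waiting times = 98
Average waiting time = 98/6 = 16.3333

16.3333


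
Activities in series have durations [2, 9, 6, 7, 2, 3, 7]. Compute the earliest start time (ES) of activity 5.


Activity 5 starts after activities 1 through 4 complete.
Predecessor durations: [2, 9, 6, 7]
ES = 2 + 9 + 6 + 7 = 24

24


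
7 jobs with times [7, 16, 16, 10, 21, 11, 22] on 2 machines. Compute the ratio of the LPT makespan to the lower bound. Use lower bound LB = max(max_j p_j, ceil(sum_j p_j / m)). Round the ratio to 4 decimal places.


LPT order: [22, 21, 16, 16, 11, 10, 7]
Machine loads after assignment: [55, 48]
LPT makespan = 55
Lower bound = max(max_job, ceil(total/2)) = max(22, 52) = 52
Ratio = 55 / 52 = 1.0577

1.0577


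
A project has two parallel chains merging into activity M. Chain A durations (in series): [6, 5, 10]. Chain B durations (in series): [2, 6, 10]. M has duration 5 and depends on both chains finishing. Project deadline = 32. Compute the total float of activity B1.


Forward pass: ES(B1) = sum of predecessors on chain B = 0
EF = ES + duration = 0 + 2 = 2
Backward pass: LF(M) = deadline = 32; LS(M) = 32 - 5 = 27
LF(B1) = LS(M) - sum(successors on chain B) = 27 - 16 = 11
LS = LF - duration = 11 - 2 = 9
Total float = LS - ES = 9 - 0 = 9

9


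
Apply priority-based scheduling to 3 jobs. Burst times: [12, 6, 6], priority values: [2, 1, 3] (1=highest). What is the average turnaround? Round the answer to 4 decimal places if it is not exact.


Sort by priority (ascending = highest first):
Order: [(1, 6), (2, 12), (3, 6)]
Completion times:
  Priority 1, burst=6, C=6
  Priority 2, burst=12, C=18
  Priority 3, burst=6, C=24
Average turnaround = 48/3 = 16.0

16.0


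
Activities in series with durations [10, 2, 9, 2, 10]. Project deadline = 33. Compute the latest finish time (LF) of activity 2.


LF(activity 2) = deadline - sum of successor durations
Successors: activities 3 through 5 with durations [9, 2, 10]
Sum of successor durations = 21
LF = 33 - 21 = 12

12


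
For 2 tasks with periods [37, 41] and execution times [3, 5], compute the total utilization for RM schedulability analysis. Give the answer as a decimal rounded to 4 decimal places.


Compute individual utilizations (exact fractions):
  Task 1: C/T = 3/37 (approx. 0.0811)
  Task 2: C/T = 5/41 (approx. 0.122)
Total utilization U = 3/37 + 5/41 = 308/1517
Rounded to 4 decimal places: U = 0.2030
RM (Liu & Layland) bound for 2 tasks = 0.828427; compare with U = 308/1517 (approx. 0.203032)
U <= bound, so schedulable by RM sufficient condition.

0.2030


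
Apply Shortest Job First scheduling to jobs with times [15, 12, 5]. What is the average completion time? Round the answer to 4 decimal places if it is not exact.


SJF order (ascending): [5, 12, 15]
Completion times:
  Job 1: burst=5, C=5
  Job 2: burst=12, C=17
  Job 3: burst=15, C=32
Average completion = 54/3 = 18.0

18.0


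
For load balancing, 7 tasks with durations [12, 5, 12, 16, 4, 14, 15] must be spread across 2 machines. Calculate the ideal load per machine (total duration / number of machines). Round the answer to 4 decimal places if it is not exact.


Total processing time = 12 + 5 + 12 + 16 + 4 + 14 + 15 = 78
Number of machines = 2
Ideal balanced load = 78 / 2 = 39.0

39.0


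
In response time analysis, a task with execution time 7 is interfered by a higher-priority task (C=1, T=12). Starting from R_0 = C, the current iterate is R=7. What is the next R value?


R_next = C + ceil(R_prev / T_hp) * C_hp
ceil(7 / 12) = ceil(0.5833) = 1
Interference = 1 * 1 = 1
R_next = 7 + 1 = 8

8


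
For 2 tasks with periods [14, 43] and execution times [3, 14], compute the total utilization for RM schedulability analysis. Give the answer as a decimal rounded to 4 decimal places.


Compute individual utilizations (exact fractions):
  Task 1: C/T = 3/14 (approx. 0.2143)
  Task 2: C/T = 14/43 (approx. 0.3256)
Total utilization U = 3/14 + 14/43 = 325/602
Rounded to 4 decimal places: U = 0.5399
RM (Liu & Layland) bound for 2 tasks = 0.828427; compare with U = 325/602 (approx. 0.539867)
U <= bound, so schedulable by RM sufficient condition.

0.5399


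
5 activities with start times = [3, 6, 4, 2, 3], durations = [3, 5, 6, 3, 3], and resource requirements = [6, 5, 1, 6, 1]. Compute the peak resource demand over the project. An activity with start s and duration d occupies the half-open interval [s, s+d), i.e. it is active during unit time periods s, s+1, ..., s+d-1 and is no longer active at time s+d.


Each activity i is active on [start_i, start_i + duration_i).
Compute total resource usage per time slot:
  t=0: active resources = [], total = 0
  t=1: active resources = [], total = 0
  t=2: active resources = [6], total = 6
  t=3: active resources = [6, 6, 1], total = 13
  t=4: active resources = [6, 1, 6, 1], total = 14
  t=5: active resources = [6, 1, 1], total = 8
  t=6: active resources = [5, 1], total = 6
  t=7: active resources = [5, 1], total = 6
  t=8: active resources = [5, 1], total = 6
  t=9: active resources = [5, 1], total = 6
  t=10: active resources = [5], total = 5
Peak resource demand = 14

14


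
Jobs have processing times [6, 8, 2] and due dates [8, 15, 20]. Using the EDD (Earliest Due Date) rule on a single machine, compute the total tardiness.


Sort by due date (EDD order): [(6, 8), (8, 15), (2, 20)]
Compute completion times and tardiness:
  Job 1: p=6, d=8, C=6, tardiness=max(0,6-8)=0
  Job 2: p=8, d=15, C=14, tardiness=max(0,14-15)=0
  Job 3: p=2, d=20, C=16, tardiness=max(0,16-20)=0
Total tardiness = 0

0


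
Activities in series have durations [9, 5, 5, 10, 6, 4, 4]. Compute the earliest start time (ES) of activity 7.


Activity 7 starts after activities 1 through 6 complete.
Predecessor durations: [9, 5, 5, 10, 6, 4]
ES = 9 + 5 + 5 + 10 + 6 + 4 = 39

39


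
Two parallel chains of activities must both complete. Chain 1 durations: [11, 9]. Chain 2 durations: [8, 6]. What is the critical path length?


Path A total = 11 + 9 = 20
Path B total = 8 + 6 = 14
Critical path = longest path = max(20, 14) = 20

20


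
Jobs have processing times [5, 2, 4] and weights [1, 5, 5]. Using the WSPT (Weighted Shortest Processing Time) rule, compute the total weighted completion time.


Compute p/w ratios and sort ascending (WSPT): [(2, 5), (4, 5), (5, 1)]
Compute weighted completion times:
  Job (p=2,w=5): C=2, w*C=5*2=10
  Job (p=4,w=5): C=6, w*C=5*6=30
  Job (p=5,w=1): C=11, w*C=1*11=11
Total weighted completion time = 51

51


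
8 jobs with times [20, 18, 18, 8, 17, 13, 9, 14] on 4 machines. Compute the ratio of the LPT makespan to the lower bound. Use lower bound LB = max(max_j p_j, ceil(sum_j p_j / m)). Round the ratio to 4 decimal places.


LPT order: [20, 18, 18, 17, 14, 13, 9, 8]
Machine loads after assignment: [28, 31, 27, 31]
LPT makespan = 31
Lower bound = max(max_job, ceil(total/4)) = max(20, 30) = 30
Ratio = 31 / 30 = 1.0333

1.0333


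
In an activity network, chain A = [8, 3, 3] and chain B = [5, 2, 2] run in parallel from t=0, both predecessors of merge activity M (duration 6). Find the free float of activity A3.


ES(A3) = sum of predecessors on chain A = 11
EF(A3) = ES + duration = 11 + 3 = 14
Successor of A3 is M. ES(M) = max(sum(A), sum(B)) = max(14, 9) = 14
Free float = ES(successor) - EF(current) = 14 - 14 = 0

0


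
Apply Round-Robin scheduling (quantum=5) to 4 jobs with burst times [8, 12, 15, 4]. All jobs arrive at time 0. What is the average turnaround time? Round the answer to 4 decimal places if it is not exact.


Time quantum = 5
Execution trace:
  J1 runs 5 units, time = 5
  J2 runs 5 units, time = 10
  J3 runs 5 units, time = 15
  J4 runs 4 units, time = 19
  J1 runs 3 units, time = 22
  J2 runs 5 units, time = 27
  J3 runs 5 units, time = 32
  J2 runs 2 units, time = 34
  J3 runs 5 units, time = 39
Finish times: [22, 34, 39, 19]
Average turnaround = 114/4 = 28.5

28.5


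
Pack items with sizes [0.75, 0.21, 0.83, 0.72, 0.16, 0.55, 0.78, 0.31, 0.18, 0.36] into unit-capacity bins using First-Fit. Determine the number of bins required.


Place items sequentially using First-Fit:
  Item 0.75 -> new Bin 1
  Item 0.21 -> Bin 1 (now 0.96)
  Item 0.83 -> new Bin 2
  Item 0.72 -> new Bin 3
  Item 0.16 -> Bin 2 (now 0.99)
  Item 0.55 -> new Bin 4
  Item 0.78 -> new Bin 5
  Item 0.31 -> Bin 4 (now 0.86)
  Item 0.18 -> Bin 3 (now 0.9)
  Item 0.36 -> new Bin 6
Total bins used = 6

6


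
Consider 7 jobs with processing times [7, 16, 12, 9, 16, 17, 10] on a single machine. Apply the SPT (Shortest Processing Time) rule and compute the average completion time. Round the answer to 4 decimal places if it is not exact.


Sort jobs by processing time (SPT order): [7, 9, 10, 12, 16, 16, 17]
Compute completion times sequentially:
  Job 1: processing = 7, completes at 7
  Job 2: processing = 9, completes at 16
  Job 3: processing = 10, completes at 26
  Job 4: processing = 12, completes at 38
  Job 5: processing = 16, completes at 54
  Job 6: processing = 16, completes at 70
  Job 7: processing = 17, completes at 87
Sum of completion times = 298
Average completion time = 298/7 = 42.5714

42.5714


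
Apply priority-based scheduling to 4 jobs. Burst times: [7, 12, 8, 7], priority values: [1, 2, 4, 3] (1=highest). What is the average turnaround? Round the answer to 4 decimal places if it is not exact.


Sort by priority (ascending = highest first):
Order: [(1, 7), (2, 12), (3, 7), (4, 8)]
Completion times:
  Priority 1, burst=7, C=7
  Priority 2, burst=12, C=19
  Priority 3, burst=7, C=26
  Priority 4, burst=8, C=34
Average turnaround = 86/4 = 21.5

21.5


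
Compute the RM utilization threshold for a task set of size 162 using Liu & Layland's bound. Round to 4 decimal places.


Compute 2^(1/162) = 1.0042878529
Subtract 1: 1.0042878529 - 1 = 0.0042878529
Multiply by n: 162 * 0.0042878529 = 0.6946321698
Round to 4 dp: 0.6946

0.6946


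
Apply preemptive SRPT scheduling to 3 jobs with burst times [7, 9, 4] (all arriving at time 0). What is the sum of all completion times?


Since all jobs arrive at t=0, SRPT equals SPT ordering.
SPT order: [4, 7, 9]
Completion times:
  Job 1: p=4, C=4
  Job 2: p=7, C=11
  Job 3: p=9, C=20
Total completion time = 4 + 11 + 20 = 35

35


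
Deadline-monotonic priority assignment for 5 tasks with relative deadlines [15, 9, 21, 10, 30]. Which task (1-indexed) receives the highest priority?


Sort tasks by relative deadline (ascending):
  Task 2: deadline = 9
  Task 4: deadline = 10
  Task 1: deadline = 15
  Task 3: deadline = 21
  Task 5: deadline = 30
Priority order (highest first): [2, 4, 1, 3, 5]
Highest priority task = 2

2


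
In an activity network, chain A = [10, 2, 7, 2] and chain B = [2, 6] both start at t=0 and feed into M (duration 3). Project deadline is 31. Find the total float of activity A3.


Forward pass: ES(A3) = sum of predecessors on chain A = 12
EF = ES + duration = 12 + 7 = 19
Backward pass: LF(M) = deadline = 31; LS(M) = 31 - 3 = 28
LF(A3) = LS(M) - sum(successors on chain A) = 28 - 2 = 26
LS = LF - duration = 26 - 7 = 19
Total float = LS - ES = 19 - 12 = 7

7


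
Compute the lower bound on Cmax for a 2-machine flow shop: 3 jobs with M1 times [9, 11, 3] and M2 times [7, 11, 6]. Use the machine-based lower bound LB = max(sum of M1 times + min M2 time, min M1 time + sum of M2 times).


LB1 = sum(M1 times) + min(M2 times) = 23 + 6 = 29
LB2 = min(M1 times) + sum(M2 times) = 3 + 24 = 27
Lower bound = max(LB1, LB2) = max(29, 27) = 29

29


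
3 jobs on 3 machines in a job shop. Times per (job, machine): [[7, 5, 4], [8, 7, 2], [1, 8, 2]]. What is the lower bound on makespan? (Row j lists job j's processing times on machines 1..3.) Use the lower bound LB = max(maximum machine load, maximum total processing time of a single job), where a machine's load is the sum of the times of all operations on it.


Machine loads:
  Machine 1: 7 + 8 + 1 = 16
  Machine 2: 5 + 7 + 8 = 20
  Machine 3: 4 + 2 + 2 = 8
Max machine load = 20
Job totals:
  Job 1: 16
  Job 2: 17
  Job 3: 11
Max job total = 17
Lower bound = max(20, 17) = 20

20


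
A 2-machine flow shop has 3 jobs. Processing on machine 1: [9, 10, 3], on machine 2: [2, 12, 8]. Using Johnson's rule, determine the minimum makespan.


Apply Johnson's rule:
  Group 1 (a <= b): [(3, 3, 8), (2, 10, 12)]
  Group 2 (a > b): [(1, 9, 2)]
Optimal job order: [3, 2, 1]
Schedule:
  Job 3: M1 done at 3, M2 done at 11
  Job 2: M1 done at 13, M2 done at 25
  Job 1: M1 done at 22, M2 done at 27
Makespan = 27

27


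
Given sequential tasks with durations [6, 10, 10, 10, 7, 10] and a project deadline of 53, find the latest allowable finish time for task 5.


LF(activity 5) = deadline - sum of successor durations
Successors: activities 6 through 6 with durations [10]
Sum of successor durations = 10
LF = 53 - 10 = 43

43


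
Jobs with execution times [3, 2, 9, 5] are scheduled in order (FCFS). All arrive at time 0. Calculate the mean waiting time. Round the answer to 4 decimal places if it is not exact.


FCFS order (as given): [3, 2, 9, 5]
Waiting times:
  Job 1: wait = 0
  Job 2: wait = 3
  Job 3: wait = 5
  Job 4: wait = 14
Sum of waiting times = 22
Average waiting time = 22/4 = 5.5

5.5


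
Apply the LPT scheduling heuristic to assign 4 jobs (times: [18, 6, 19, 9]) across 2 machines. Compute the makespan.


Sort jobs in decreasing order (LPT): [19, 18, 9, 6]
Assign each job to the least loaded machine:
  Machine 1: jobs [19, 6], load = 25
  Machine 2: jobs [18, 9], load = 27
Makespan = max load = 27

27


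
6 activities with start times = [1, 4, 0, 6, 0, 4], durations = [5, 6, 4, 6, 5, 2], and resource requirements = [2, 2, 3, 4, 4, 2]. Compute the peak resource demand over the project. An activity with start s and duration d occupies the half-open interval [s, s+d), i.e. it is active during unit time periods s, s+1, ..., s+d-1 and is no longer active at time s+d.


Each activity i is active on [start_i, start_i + duration_i).
Compute total resource usage per time slot:
  t=0: active resources = [3, 4], total = 7
  t=1: active resources = [2, 3, 4], total = 9
  t=2: active resources = [2, 3, 4], total = 9
  t=3: active resources = [2, 3, 4], total = 9
  t=4: active resources = [2, 2, 4, 2], total = 10
  t=5: active resources = [2, 2, 2], total = 6
  t=6: active resources = [2, 4], total = 6
  t=7: active resources = [2, 4], total = 6
  t=8: active resources = [2, 4], total = 6
  t=9: active resources = [2, 4], total = 6
  t=10: active resources = [4], total = 4
  t=11: active resources = [4], total = 4
Peak resource demand = 10

10


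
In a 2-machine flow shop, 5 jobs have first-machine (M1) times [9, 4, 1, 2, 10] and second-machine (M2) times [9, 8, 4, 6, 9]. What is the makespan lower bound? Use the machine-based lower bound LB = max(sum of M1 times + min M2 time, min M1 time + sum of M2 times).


LB1 = sum(M1 times) + min(M2 times) = 26 + 4 = 30
LB2 = min(M1 times) + sum(M2 times) = 1 + 36 = 37
Lower bound = max(LB1, LB2) = max(30, 37) = 37

37


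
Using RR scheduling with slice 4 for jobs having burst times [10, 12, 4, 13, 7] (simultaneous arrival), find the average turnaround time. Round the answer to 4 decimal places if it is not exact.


Time quantum = 4
Execution trace:
  J1 runs 4 units, time = 4
  J2 runs 4 units, time = 8
  J3 runs 4 units, time = 12
  J4 runs 4 units, time = 16
  J5 runs 4 units, time = 20
  J1 runs 4 units, time = 24
  J2 runs 4 units, time = 28
  J4 runs 4 units, time = 32
  J5 runs 3 units, time = 35
  J1 runs 2 units, time = 37
  J2 runs 4 units, time = 41
  J4 runs 4 units, time = 45
  J4 runs 1 units, time = 46
Finish times: [37, 41, 12, 46, 35]
Average turnaround = 171/5 = 34.2

34.2


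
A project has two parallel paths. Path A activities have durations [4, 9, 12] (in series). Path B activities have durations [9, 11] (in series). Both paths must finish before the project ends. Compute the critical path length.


Path A total = 4 + 9 + 12 = 25
Path B total = 9 + 11 = 20
Critical path = longest path = max(25, 20) = 25

25


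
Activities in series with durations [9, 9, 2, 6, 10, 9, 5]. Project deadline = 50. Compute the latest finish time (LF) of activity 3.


LF(activity 3) = deadline - sum of successor durations
Successors: activities 4 through 7 with durations [6, 10, 9, 5]
Sum of successor durations = 30
LF = 50 - 30 = 20

20


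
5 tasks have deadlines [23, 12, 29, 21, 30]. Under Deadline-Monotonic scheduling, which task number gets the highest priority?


Sort tasks by relative deadline (ascending):
  Task 2: deadline = 12
  Task 4: deadline = 21
  Task 1: deadline = 23
  Task 3: deadline = 29
  Task 5: deadline = 30
Priority order (highest first): [2, 4, 1, 3, 5]
Highest priority task = 2

2


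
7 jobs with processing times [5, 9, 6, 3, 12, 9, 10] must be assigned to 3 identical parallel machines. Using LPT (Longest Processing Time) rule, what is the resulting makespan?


Sort jobs in decreasing order (LPT): [12, 10, 9, 9, 6, 5, 3]
Assign each job to the least loaded machine:
  Machine 1: jobs [12, 5], load = 17
  Machine 2: jobs [10, 6, 3], load = 19
  Machine 3: jobs [9, 9], load = 18
Makespan = max load = 19

19


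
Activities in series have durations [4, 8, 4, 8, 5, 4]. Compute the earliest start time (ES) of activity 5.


Activity 5 starts after activities 1 through 4 complete.
Predecessor durations: [4, 8, 4, 8]
ES = 4 + 8 + 4 + 8 = 24

24


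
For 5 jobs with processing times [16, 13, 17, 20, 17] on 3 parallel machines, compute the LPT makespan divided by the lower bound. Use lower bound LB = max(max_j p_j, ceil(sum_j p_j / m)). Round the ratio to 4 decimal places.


LPT order: [20, 17, 17, 16, 13]
Machine loads after assignment: [20, 33, 30]
LPT makespan = 33
Lower bound = max(max_job, ceil(total/3)) = max(20, 28) = 28
Ratio = 33 / 28 = 1.1786

1.1786


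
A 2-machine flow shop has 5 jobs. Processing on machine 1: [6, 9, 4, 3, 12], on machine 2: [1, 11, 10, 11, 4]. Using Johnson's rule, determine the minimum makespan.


Apply Johnson's rule:
  Group 1 (a <= b): [(4, 3, 11), (3, 4, 10), (2, 9, 11)]
  Group 2 (a > b): [(5, 12, 4), (1, 6, 1)]
Optimal job order: [4, 3, 2, 5, 1]
Schedule:
  Job 4: M1 done at 3, M2 done at 14
  Job 3: M1 done at 7, M2 done at 24
  Job 2: M1 done at 16, M2 done at 35
  Job 5: M1 done at 28, M2 done at 39
  Job 1: M1 done at 34, M2 done at 40
Makespan = 40

40


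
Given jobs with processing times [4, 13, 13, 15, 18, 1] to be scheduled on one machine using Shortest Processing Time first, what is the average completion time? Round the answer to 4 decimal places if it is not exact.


Sort jobs by processing time (SPT order): [1, 4, 13, 13, 15, 18]
Compute completion times sequentially:
  Job 1: processing = 1, completes at 1
  Job 2: processing = 4, completes at 5
  Job 3: processing = 13, completes at 18
  Job 4: processing = 13, completes at 31
  Job 5: processing = 15, completes at 46
  Job 6: processing = 18, completes at 64
Sum of completion times = 165
Average completion time = 165/6 = 27.5

27.5


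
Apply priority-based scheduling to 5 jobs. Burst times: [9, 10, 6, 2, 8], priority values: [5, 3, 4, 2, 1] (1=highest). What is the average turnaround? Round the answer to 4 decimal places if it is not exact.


Sort by priority (ascending = highest first):
Order: [(1, 8), (2, 2), (3, 10), (4, 6), (5, 9)]
Completion times:
  Priority 1, burst=8, C=8
  Priority 2, burst=2, C=10
  Priority 3, burst=10, C=20
  Priority 4, burst=6, C=26
  Priority 5, burst=9, C=35
Average turnaround = 99/5 = 19.8

19.8


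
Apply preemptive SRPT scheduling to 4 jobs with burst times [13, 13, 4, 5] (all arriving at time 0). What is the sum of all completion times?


Since all jobs arrive at t=0, SRPT equals SPT ordering.
SPT order: [4, 5, 13, 13]
Completion times:
  Job 1: p=4, C=4
  Job 2: p=5, C=9
  Job 3: p=13, C=22
  Job 4: p=13, C=35
Total completion time = 4 + 9 + 22 + 35 = 70

70


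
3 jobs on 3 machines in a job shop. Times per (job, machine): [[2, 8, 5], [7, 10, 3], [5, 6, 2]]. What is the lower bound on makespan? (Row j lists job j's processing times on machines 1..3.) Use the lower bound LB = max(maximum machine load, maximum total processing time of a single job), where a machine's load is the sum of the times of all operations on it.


Machine loads:
  Machine 1: 2 + 7 + 5 = 14
  Machine 2: 8 + 10 + 6 = 24
  Machine 3: 5 + 3 + 2 = 10
Max machine load = 24
Job totals:
  Job 1: 15
  Job 2: 20
  Job 3: 13
Max job total = 20
Lower bound = max(24, 20) = 24

24


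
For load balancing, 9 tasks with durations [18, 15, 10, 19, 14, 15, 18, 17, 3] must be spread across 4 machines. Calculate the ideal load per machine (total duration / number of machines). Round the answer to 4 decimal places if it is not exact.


Total processing time = 18 + 15 + 10 + 19 + 14 + 15 + 18 + 17 + 3 = 129
Number of machines = 4
Ideal balanced load = 129 / 4 = 32.25

32.25


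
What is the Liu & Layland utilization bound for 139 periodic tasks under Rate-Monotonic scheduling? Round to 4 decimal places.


Compute 2^(1/139) = 1.0049991245
Subtract 1: 1.0049991245 - 1 = 0.0049991245
Multiply by n: 139 * 0.0049991245 = 0.6948783055
Round to 4 dp: 0.6949

0.6949


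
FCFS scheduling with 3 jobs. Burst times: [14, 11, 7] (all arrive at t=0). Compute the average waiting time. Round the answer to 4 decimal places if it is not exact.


FCFS order (as given): [14, 11, 7]
Waiting times:
  Job 1: wait = 0
  Job 2: wait = 14
  Job 3: wait = 25
Sum of waiting times = 39
Average waiting time = 39/3 = 13.0

13.0


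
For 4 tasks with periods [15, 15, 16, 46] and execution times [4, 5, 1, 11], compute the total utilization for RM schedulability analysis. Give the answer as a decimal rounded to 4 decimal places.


Compute individual utilizations (exact fractions):
  Task 1: C/T = 4/15 (approx. 0.2667)
  Task 2: C/T = 5/15 = 1/3 (approx. 0.3333)
  Task 3: C/T = 1/16 (approx. 0.0625)
  Task 4: C/T = 11/46 (approx. 0.2391)
Total utilization U = 4/15 + 1/3 + 1/16 + 11/46 = 1659/1840
Rounded to 4 decimal places: U = 0.9016
RM (Liu & Layland) bound for 4 tasks = 0.756828; compare with U = 1659/1840 (approx. 0.901630)
bound < U <= 1, so the RM sufficient condition is not met (inconclusive; an exact test such as response-time analysis is needed).

0.9016


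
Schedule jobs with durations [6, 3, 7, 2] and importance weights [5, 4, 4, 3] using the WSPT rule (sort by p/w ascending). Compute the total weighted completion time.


Compute p/w ratios and sort ascending (WSPT): [(2, 3), (3, 4), (6, 5), (7, 4)]
Compute weighted completion times:
  Job (p=2,w=3): C=2, w*C=3*2=6
  Job (p=3,w=4): C=5, w*C=4*5=20
  Job (p=6,w=5): C=11, w*C=5*11=55
  Job (p=7,w=4): C=18, w*C=4*18=72
Total weighted completion time = 153

153


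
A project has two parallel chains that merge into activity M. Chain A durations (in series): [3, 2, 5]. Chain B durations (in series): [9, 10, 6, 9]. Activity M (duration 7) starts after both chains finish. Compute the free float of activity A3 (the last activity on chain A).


ES(A3) = sum of predecessors on chain A = 5
EF(A3) = ES + duration = 5 + 5 = 10
Successor of A3 is M. ES(M) = max(sum(A), sum(B)) = max(10, 34) = 34
Free float = ES(successor) - EF(current) = 34 - 10 = 24

24


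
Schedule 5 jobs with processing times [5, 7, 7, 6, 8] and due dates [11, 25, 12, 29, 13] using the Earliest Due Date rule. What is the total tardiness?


Sort by due date (EDD order): [(5, 11), (7, 12), (8, 13), (7, 25), (6, 29)]
Compute completion times and tardiness:
  Job 1: p=5, d=11, C=5, tardiness=max(0,5-11)=0
  Job 2: p=7, d=12, C=12, tardiness=max(0,12-12)=0
  Job 3: p=8, d=13, C=20, tardiness=max(0,20-13)=7
  Job 4: p=7, d=25, C=27, tardiness=max(0,27-25)=2
  Job 5: p=6, d=29, C=33, tardiness=max(0,33-29)=4
Total tardiness = 13

13


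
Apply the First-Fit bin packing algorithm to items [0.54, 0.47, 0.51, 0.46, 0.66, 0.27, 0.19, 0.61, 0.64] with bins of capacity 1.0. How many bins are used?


Place items sequentially using First-Fit:
  Item 0.54 -> new Bin 1
  Item 0.47 -> new Bin 2
  Item 0.51 -> Bin 2 (now 0.98)
  Item 0.46 -> Bin 1 (now 1.0)
  Item 0.66 -> new Bin 3
  Item 0.27 -> Bin 3 (now 0.93)
  Item 0.19 -> new Bin 4
  Item 0.61 -> Bin 4 (now 0.8)
  Item 0.64 -> new Bin 5
Total bins used = 5

5


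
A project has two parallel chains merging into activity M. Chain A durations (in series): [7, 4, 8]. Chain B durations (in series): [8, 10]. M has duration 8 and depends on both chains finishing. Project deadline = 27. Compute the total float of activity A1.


Forward pass: ES(A1) = sum of predecessors on chain A = 0
EF = ES + duration = 0 + 7 = 7
Backward pass: LF(M) = deadline = 27; LS(M) = 27 - 8 = 19
LF(A1) = LS(M) - sum(successors on chain A) = 19 - 12 = 7
LS = LF - duration = 7 - 7 = 0
Total float = LS - ES = 0 - 0 = 0

0


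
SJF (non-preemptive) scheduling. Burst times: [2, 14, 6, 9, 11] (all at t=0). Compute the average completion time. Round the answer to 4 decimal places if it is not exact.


SJF order (ascending): [2, 6, 9, 11, 14]
Completion times:
  Job 1: burst=2, C=2
  Job 2: burst=6, C=8
  Job 3: burst=9, C=17
  Job 4: burst=11, C=28
  Job 5: burst=14, C=42
Average completion = 97/5 = 19.4

19.4


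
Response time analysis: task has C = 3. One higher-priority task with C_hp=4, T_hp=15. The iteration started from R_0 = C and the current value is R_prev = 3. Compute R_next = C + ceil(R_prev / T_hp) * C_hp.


R_next = C + ceil(R_prev / T_hp) * C_hp
ceil(3 / 15) = ceil(0.2) = 1
Interference = 1 * 4 = 4
R_next = 3 + 4 = 7

7


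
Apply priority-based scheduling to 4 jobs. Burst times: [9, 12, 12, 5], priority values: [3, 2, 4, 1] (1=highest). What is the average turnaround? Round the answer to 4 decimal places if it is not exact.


Sort by priority (ascending = highest first):
Order: [(1, 5), (2, 12), (3, 9), (4, 12)]
Completion times:
  Priority 1, burst=5, C=5
  Priority 2, burst=12, C=17
  Priority 3, burst=9, C=26
  Priority 4, burst=12, C=38
Average turnaround = 86/4 = 21.5

21.5


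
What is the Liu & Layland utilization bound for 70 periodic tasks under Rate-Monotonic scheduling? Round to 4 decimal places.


Compute 2^(1/70) = 1.0099512906
Subtract 1: 1.0099512906 - 1 = 0.0099512906
Multiply by n: 70 * 0.0099512906 = 0.6965903420
Round to 4 dp: 0.6966

0.6966


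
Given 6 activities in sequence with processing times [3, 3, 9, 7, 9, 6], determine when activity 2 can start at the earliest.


Activity 2 starts after activities 1 through 1 complete.
Predecessor durations: [3]
ES = 3 = 3

3


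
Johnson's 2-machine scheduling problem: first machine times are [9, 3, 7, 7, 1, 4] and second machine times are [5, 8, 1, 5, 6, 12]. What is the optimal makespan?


Apply Johnson's rule:
  Group 1 (a <= b): [(5, 1, 6), (2, 3, 8), (6, 4, 12)]
  Group 2 (a > b): [(1, 9, 5), (4, 7, 5), (3, 7, 1)]
Optimal job order: [5, 2, 6, 1, 4, 3]
Schedule:
  Job 5: M1 done at 1, M2 done at 7
  Job 2: M1 done at 4, M2 done at 15
  Job 6: M1 done at 8, M2 done at 27
  Job 1: M1 done at 17, M2 done at 32
  Job 4: M1 done at 24, M2 done at 37
  Job 3: M1 done at 31, M2 done at 38
Makespan = 38

38


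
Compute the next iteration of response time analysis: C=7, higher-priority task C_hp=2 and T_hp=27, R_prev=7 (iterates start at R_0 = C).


R_next = C + ceil(R_prev / T_hp) * C_hp
ceil(7 / 27) = ceil(0.2593) = 1
Interference = 1 * 2 = 2
R_next = 7 + 2 = 9

9


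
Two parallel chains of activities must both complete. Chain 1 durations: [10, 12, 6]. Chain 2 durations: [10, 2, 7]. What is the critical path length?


Path A total = 10 + 12 + 6 = 28
Path B total = 10 + 2 + 7 = 19
Critical path = longest path = max(28, 19) = 28

28


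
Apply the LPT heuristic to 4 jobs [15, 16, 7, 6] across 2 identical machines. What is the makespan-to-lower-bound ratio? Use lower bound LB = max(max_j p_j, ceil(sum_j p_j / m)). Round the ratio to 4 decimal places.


LPT order: [16, 15, 7, 6]
Machine loads after assignment: [22, 22]
LPT makespan = 22
Lower bound = max(max_job, ceil(total/2)) = max(16, 22) = 22
Ratio = 22 / 22 = 1.0

1.0


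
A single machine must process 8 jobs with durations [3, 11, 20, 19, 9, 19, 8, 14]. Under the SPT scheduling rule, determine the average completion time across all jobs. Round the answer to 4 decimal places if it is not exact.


Sort jobs by processing time (SPT order): [3, 8, 9, 11, 14, 19, 19, 20]
Compute completion times sequentially:
  Job 1: processing = 3, completes at 3
  Job 2: processing = 8, completes at 11
  Job 3: processing = 9, completes at 20
  Job 4: processing = 11, completes at 31
  Job 5: processing = 14, completes at 45
  Job 6: processing = 19, completes at 64
  Job 7: processing = 19, completes at 83
  Job 8: processing = 20, completes at 103
Sum of completion times = 360
Average completion time = 360/8 = 45.0

45.0


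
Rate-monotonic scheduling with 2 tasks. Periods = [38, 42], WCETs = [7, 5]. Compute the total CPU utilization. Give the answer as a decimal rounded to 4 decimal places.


Compute individual utilizations (exact fractions):
  Task 1: C/T = 7/38 (approx. 0.1842)
  Task 2: C/T = 5/42 (approx. 0.119)
Total utilization U = 7/38 + 5/42 = 121/399
Rounded to 4 decimal places: U = 0.3033
RM (Liu & Layland) bound for 2 tasks = 0.828427; compare with U = 121/399 (approx. 0.303258)
U <= bound, so schedulable by RM sufficient condition.

0.3033


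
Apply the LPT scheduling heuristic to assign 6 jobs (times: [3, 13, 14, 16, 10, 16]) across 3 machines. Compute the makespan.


Sort jobs in decreasing order (LPT): [16, 16, 14, 13, 10, 3]
Assign each job to the least loaded machine:
  Machine 1: jobs [16, 10], load = 26
  Machine 2: jobs [16, 3], load = 19
  Machine 3: jobs [14, 13], load = 27
Makespan = max load = 27

27


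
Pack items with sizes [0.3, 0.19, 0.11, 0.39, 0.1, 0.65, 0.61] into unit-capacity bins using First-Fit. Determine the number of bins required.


Place items sequentially using First-Fit:
  Item 0.3 -> new Bin 1
  Item 0.19 -> Bin 1 (now 0.49)
  Item 0.11 -> Bin 1 (now 0.6)
  Item 0.39 -> Bin 1 (now 0.99)
  Item 0.1 -> new Bin 2
  Item 0.65 -> Bin 2 (now 0.75)
  Item 0.61 -> new Bin 3
Total bins used = 3

3


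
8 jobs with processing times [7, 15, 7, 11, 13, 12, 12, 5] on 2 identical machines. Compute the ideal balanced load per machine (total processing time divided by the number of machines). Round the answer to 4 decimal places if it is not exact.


Total processing time = 7 + 15 + 7 + 11 + 13 + 12 + 12 + 5 = 82
Number of machines = 2
Ideal balanced load = 82 / 2 = 41.0

41.0


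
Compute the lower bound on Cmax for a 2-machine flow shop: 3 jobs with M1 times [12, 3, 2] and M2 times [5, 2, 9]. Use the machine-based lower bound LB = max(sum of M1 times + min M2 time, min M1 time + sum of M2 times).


LB1 = sum(M1 times) + min(M2 times) = 17 + 2 = 19
LB2 = min(M1 times) + sum(M2 times) = 2 + 16 = 18
Lower bound = max(LB1, LB2) = max(19, 18) = 19

19


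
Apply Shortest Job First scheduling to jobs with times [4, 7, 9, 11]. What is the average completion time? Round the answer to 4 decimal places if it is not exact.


SJF order (ascending): [4, 7, 9, 11]
Completion times:
  Job 1: burst=4, C=4
  Job 2: burst=7, C=11
  Job 3: burst=9, C=20
  Job 4: burst=11, C=31
Average completion = 66/4 = 16.5

16.5


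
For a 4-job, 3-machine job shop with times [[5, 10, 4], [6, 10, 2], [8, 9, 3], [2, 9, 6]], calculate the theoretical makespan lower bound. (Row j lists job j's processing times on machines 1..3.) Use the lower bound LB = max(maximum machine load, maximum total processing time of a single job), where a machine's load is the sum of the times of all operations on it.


Machine loads:
  Machine 1: 5 + 6 + 8 + 2 = 21
  Machine 2: 10 + 10 + 9 + 9 = 38
  Machine 3: 4 + 2 + 3 + 6 = 15
Max machine load = 38
Job totals:
  Job 1: 19
  Job 2: 18
  Job 3: 20
  Job 4: 17
Max job total = 20
Lower bound = max(38, 20) = 38

38


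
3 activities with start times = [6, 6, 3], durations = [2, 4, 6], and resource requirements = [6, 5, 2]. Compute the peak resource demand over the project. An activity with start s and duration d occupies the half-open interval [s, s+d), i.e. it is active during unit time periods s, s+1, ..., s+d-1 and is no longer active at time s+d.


Each activity i is active on [start_i, start_i + duration_i).
Compute total resource usage per time slot:
  t=0: active resources = [], total = 0
  t=1: active resources = [], total = 0
  t=2: active resources = [], total = 0
  t=3: active resources = [2], total = 2
  t=4: active resources = [2], total = 2
  t=5: active resources = [2], total = 2
  t=6: active resources = [6, 5, 2], total = 13
  t=7: active resources = [6, 5, 2], total = 13
  t=8: active resources = [5, 2], total = 7
  t=9: active resources = [5], total = 5
Peak resource demand = 13

13


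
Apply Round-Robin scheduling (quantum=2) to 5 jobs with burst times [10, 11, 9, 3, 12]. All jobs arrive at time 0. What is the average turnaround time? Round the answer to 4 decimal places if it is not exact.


Time quantum = 2
Execution trace:
  J1 runs 2 units, time = 2
  J2 runs 2 units, time = 4
  J3 runs 2 units, time = 6
  J4 runs 2 units, time = 8
  J5 runs 2 units, time = 10
  J1 runs 2 units, time = 12
  J2 runs 2 units, time = 14
  J3 runs 2 units, time = 16
  J4 runs 1 units, time = 17
  J5 runs 2 units, time = 19
  J1 runs 2 units, time = 21
  J2 runs 2 units, time = 23
  J3 runs 2 units, time = 25
  J5 runs 2 units, time = 27
  J1 runs 2 units, time = 29
  J2 runs 2 units, time = 31
  J3 runs 2 units, time = 33
  J5 runs 2 units, time = 35
  J1 runs 2 units, time = 37
  J2 runs 2 units, time = 39
  J3 runs 1 units, time = 40
  J5 runs 2 units, time = 42
  J2 runs 1 units, time = 43
  J5 runs 2 units, time = 45
Finish times: [37, 43, 40, 17, 45]
Average turnaround = 182/5 = 36.4

36.4


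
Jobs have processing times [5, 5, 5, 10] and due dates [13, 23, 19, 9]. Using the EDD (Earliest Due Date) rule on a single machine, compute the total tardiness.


Sort by due date (EDD order): [(10, 9), (5, 13), (5, 19), (5, 23)]
Compute completion times and tardiness:
  Job 1: p=10, d=9, C=10, tardiness=max(0,10-9)=1
  Job 2: p=5, d=13, C=15, tardiness=max(0,15-13)=2
  Job 3: p=5, d=19, C=20, tardiness=max(0,20-19)=1
  Job 4: p=5, d=23, C=25, tardiness=max(0,25-23)=2
Total tardiness = 6

6


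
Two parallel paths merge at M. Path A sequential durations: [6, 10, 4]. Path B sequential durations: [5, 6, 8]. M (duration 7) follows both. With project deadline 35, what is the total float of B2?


Forward pass: ES(B2) = sum of predecessors on chain B = 5
EF = ES + duration = 5 + 6 = 11
Backward pass: LF(M) = deadline = 35; LS(M) = 35 - 7 = 28
LF(B2) = LS(M) - sum(successors on chain B) = 28 - 8 = 20
LS = LF - duration = 20 - 6 = 14
Total float = LS - ES = 14 - 5 = 9

9


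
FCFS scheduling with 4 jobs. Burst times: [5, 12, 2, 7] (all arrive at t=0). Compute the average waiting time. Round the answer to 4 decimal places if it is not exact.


FCFS order (as given): [5, 12, 2, 7]
Waiting times:
  Job 1: wait = 0
  Job 2: wait = 5
  Job 3: wait = 17
  Job 4: wait = 19
Sum of waiting times = 41
Average waiting time = 41/4 = 10.25

10.25


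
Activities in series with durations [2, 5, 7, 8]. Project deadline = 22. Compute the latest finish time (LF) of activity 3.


LF(activity 3) = deadline - sum of successor durations
Successors: activities 4 through 4 with durations [8]
Sum of successor durations = 8
LF = 22 - 8 = 14

14


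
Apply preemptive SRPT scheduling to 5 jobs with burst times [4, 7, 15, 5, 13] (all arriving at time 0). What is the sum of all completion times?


Since all jobs arrive at t=0, SRPT equals SPT ordering.
SPT order: [4, 5, 7, 13, 15]
Completion times:
  Job 1: p=4, C=4
  Job 2: p=5, C=9
  Job 3: p=7, C=16
  Job 4: p=13, C=29
  Job 5: p=15, C=44
Total completion time = 4 + 9 + 16 + 29 + 44 = 102

102


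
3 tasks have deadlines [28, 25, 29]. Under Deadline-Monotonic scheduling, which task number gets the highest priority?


Sort tasks by relative deadline (ascending):
  Task 2: deadline = 25
  Task 1: deadline = 28
  Task 3: deadline = 29
Priority order (highest first): [2, 1, 3]
Highest priority task = 2

2


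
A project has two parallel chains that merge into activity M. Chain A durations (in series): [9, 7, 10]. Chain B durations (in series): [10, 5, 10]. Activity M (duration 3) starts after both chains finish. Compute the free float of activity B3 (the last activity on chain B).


ES(B3) = sum of predecessors on chain B = 15
EF(B3) = ES + duration = 15 + 10 = 25
Successor of B3 is M. ES(M) = max(sum(A), sum(B)) = max(26, 25) = 26
Free float = ES(successor) - EF(current) = 26 - 25 = 1

1


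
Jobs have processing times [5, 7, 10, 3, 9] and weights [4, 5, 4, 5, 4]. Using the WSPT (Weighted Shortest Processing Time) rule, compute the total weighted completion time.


Compute p/w ratios and sort ascending (WSPT): [(3, 5), (5, 4), (7, 5), (9, 4), (10, 4)]
Compute weighted completion times:
  Job (p=3,w=5): C=3, w*C=5*3=15
  Job (p=5,w=4): C=8, w*C=4*8=32
  Job (p=7,w=5): C=15, w*C=5*15=75
  Job (p=9,w=4): C=24, w*C=4*24=96
  Job (p=10,w=4): C=34, w*C=4*34=136
Total weighted completion time = 354

354


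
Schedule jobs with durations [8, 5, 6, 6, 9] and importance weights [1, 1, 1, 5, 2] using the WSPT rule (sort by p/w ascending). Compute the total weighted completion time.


Compute p/w ratios and sort ascending (WSPT): [(6, 5), (9, 2), (5, 1), (6, 1), (8, 1)]
Compute weighted completion times:
  Job (p=6,w=5): C=6, w*C=5*6=30
  Job (p=9,w=2): C=15, w*C=2*15=30
  Job (p=5,w=1): C=20, w*C=1*20=20
  Job (p=6,w=1): C=26, w*C=1*26=26
  Job (p=8,w=1): C=34, w*C=1*34=34
Total weighted completion time = 140

140


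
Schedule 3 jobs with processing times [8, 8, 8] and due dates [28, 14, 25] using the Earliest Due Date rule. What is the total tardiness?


Sort by due date (EDD order): [(8, 14), (8, 25), (8, 28)]
Compute completion times and tardiness:
  Job 1: p=8, d=14, C=8, tardiness=max(0,8-14)=0
  Job 2: p=8, d=25, C=16, tardiness=max(0,16-25)=0
  Job 3: p=8, d=28, C=24, tardiness=max(0,24-28)=0
Total tardiness = 0

0


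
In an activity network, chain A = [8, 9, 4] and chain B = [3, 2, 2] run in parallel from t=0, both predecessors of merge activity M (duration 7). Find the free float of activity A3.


ES(A3) = sum of predecessors on chain A = 17
EF(A3) = ES + duration = 17 + 4 = 21
Successor of A3 is M. ES(M) = max(sum(A), sum(B)) = max(21, 7) = 21
Free float = ES(successor) - EF(current) = 21 - 21 = 0

0


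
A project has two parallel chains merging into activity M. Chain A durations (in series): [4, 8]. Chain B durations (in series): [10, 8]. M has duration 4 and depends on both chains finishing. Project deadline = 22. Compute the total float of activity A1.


Forward pass: ES(A1) = sum of predecessors on chain A = 0
EF = ES + duration = 0 + 4 = 4
Backward pass: LF(M) = deadline = 22; LS(M) = 22 - 4 = 18
LF(A1) = LS(M) - sum(successors on chain A) = 18 - 8 = 10
LS = LF - duration = 10 - 4 = 6
Total float = LS - ES = 6 - 0 = 6

6
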